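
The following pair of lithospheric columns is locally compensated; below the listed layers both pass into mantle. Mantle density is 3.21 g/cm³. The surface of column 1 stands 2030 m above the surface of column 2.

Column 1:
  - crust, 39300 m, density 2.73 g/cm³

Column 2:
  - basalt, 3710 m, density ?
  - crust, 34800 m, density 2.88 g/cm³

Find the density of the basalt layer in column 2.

Take the compensation level at the base of the deeper column (depth z_c below the surface of column 1) and equate Σ ρ_i t_i down to z_c; mantle fills any gap and the z_c terms cancel.
Column 1: 39300×2.73 + (z_c − 39300)×3.21
Column 2: 2030×0 + 3710×ρ + 34800×2.88 + (z_c − 2030 − 38510)×3.21
The z_c×3.21 term appears on both sides and cancels. Collect the known terms of each column as K = Σ(ρt)_known − 3.21 × (depth of known layers): K_1 = 107289 − 3.21×39300 = −18864; K_2 = 100224 − 3.21×(2030 + 38510) = −29909.4.
Balance: K_1 = K_2 + 3710×ρ, so ρ = (K_1 − K_2)/3710 = 11045.4/3710 = 2.98 g/cm³.

2.98 g/cm³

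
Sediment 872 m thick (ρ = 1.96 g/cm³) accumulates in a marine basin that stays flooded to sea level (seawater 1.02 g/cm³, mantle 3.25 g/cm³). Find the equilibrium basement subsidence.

368 m

Submarine loading: the sediment displaces seawater, and the subsidence is in turn flooded, so s (ρ_m − ρ_w) = t (ρ_sed − ρ_w).
s = 872 m × (1.96 − 1.02) / (3.25 − 1.02) = 368 m.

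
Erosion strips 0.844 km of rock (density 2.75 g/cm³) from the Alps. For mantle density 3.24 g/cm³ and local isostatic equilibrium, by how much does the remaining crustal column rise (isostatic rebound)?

0.716 km

Unloading: uplift u = e ρ_c/ρ_m = 0.844 km × 2.75/3.24 = 0.716 km.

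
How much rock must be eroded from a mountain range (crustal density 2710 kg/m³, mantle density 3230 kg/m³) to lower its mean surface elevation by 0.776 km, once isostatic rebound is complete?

Net drop Δ = e − u = e − e ρ_c/ρ_m = e (ρ_m − ρ_c)/ρ_m.
e = Δ ρ_m/(ρ_m − ρ_c) = 0.776 km × 3230/520 = 4.82 km.

4.82 km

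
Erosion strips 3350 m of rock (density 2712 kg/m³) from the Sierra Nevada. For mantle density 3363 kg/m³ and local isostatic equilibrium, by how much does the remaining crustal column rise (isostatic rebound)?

Unloading: uplift u = e ρ_c/ρ_m = 3350 m × 2712/3363 = 2700 m.

2700 m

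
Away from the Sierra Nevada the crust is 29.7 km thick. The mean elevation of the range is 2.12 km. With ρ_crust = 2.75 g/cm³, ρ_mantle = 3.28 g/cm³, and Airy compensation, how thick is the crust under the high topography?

Root depth r = h ρ_c / (ρ_m − ρ_c) = 2.12 km × 2.75 / 0.53 = 11 km.
Total thickness = T + h + r = 29.7 km + 2.12 km + 11 km = 42.8 km.

42.8 km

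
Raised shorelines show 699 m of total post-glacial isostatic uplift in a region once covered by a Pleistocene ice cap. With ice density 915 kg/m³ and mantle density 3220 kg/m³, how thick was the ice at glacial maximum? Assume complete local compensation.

2460 m

u = t ρ_ice/ρ_m → t = u ρ_m/ρ_ice = 699 m × 3220/915 = 2460 m.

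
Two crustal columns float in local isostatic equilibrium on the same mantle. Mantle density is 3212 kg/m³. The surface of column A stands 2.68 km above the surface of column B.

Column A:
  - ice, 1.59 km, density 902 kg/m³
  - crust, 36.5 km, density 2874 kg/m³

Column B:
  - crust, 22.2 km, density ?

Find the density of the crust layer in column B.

Take the compensation level at the base of the deeper column (depth z_c below the surface of column A) and equate Σ ρ_i t_i down to z_c; mantle fills any gap and the z_c terms cancel.
Column A: 1.59×902 + 36.5×2874 + (z_c − 38.09)×3212
Column B: 2.68×0 + 22.2×ρ + (z_c − 2.68 − 22.2)×3212
The z_c×3212 term appears on both sides and cancels. Collect the known terms of each column as K = Σ(ρt)_known − 3212 × (depth of known layers): K_A = 106335.18 − 3212×38.09 = −16009.9; K_B = 0 − 3212×(2.68 + 22.2) = −79914.56.
Balance: K_A = K_B + 22.2×ρ, so ρ = (K_A − K_B)/22.2 = 63904.7/22.2 = 2880 kg/m³.

2880 kg/m³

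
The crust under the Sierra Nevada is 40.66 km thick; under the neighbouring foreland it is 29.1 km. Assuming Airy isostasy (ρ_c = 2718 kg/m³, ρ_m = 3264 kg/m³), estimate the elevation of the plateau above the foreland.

1.93 km

Excess crust Δ = 40.66 km − 29.1 km = 11.56 km, split between elevation h and root r with h + r = Δ.
Airy balance ρ_c h = (ρ_m − ρ_c) r gives r = h ρ_c/(ρ_m − ρ_c), so h (1 + ρ_c/(ρ_m − ρ_c)) = Δ, i.e. h = Δ (ρ_m − ρ_c)/ρ_m.
h = 11.56 km × 546/3264 = 1.93 km.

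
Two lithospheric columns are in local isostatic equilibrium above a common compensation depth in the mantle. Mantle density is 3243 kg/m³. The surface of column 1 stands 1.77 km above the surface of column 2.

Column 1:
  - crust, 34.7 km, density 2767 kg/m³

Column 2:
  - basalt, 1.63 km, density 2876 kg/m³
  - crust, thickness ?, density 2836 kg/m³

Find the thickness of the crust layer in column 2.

Take the compensation level at the base of the deeper column (depth z_c below the surface of column 1) and equate Σ ρ_i t_i down to z_c; mantle fills any gap and the z_c terms cancel.
Column 1: 34.7×2767 + (z_c − 34.7)×3243
Column 2: 1.77×0 + 1.63×2876 + x×2836 + (z_c − 1.77 − 1.63 − x)×3243
The z_c×3243 term appears on both sides and cancels. Collect the known terms of each column as K = Σ(ρt)_known − 3243 × (depth of known layers): K_1 = 96014.9 − 3243×34.7 = −16517.2; K_2 = 4687.88 − 3243×(1.77 + 1.63) = −6338.32.
Balance: K_1 = K_2 − x×(3243 − 2836), so x = (K_2 − K_1)/(3243 − 2836) = 10178.9/407 = 25 km.

25 km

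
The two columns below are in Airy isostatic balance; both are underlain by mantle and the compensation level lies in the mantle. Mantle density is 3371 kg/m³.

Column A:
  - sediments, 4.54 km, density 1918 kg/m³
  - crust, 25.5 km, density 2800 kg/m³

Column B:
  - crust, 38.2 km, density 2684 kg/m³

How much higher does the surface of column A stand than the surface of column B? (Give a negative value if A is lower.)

For any compensation level in the mantle, the mantle terms cancel and isostasy reduces to e = (Σt_A − Σt_B) − (Σ(ρt)_A − Σ(ρt)_B) / ρ_m.
Σt_A = 30.04 km; Σt_B = 38.2 km; Σ(ρt)_A = 80107.72; Σ(ρt)_B = 102528.8 (in km·kg/m³).
e = (30.04 − 38.2) − (80107.72 − 102528.8) / 3371 = −1.51 km.

−1.51 km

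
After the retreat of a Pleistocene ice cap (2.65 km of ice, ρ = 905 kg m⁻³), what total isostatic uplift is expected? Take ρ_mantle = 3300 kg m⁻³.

Removing the load lets mantle flow back in; uplift u satisfies ρ_ice t = ρ_m u.
u = t ρ_ice/ρ_m = 2.65 km × 905/3300 = 0.727 km.

0.727 km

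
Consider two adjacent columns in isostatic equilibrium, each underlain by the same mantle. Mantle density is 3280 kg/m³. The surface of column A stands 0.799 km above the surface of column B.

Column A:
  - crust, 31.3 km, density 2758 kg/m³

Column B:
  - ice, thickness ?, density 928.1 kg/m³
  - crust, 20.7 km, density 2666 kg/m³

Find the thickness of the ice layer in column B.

0.429 km

Take the compensation level at the base of the deeper column (depth z_c below the surface of column A) and equate Σ ρ_i t_i down to z_c; mantle fills any gap and the z_c terms cancel.
Column A: 31.3×2758 + (z_c − 31.3)×3280
Column B: 0.799×0 + x×928.1 + 20.7×2666 + (z_c − 0.799 − 20.7 − x)×3280
The z_c×3280 term appears on both sides and cancels. Collect the known terms of each column as K = Σ(ρt)_known − 3280 × (depth of known layers): K_A = 86325.4 − 3280×31.3 = −16338.6; K_B = 55186.2 − 3280×(0.799 + 20.7) = −15330.52.
Balance: K_A = K_B − x×(3280 − 928.1), so x = (K_B − K_A)/(3280 − 928.1) = 1008.08/2351.9 = 0.429 km.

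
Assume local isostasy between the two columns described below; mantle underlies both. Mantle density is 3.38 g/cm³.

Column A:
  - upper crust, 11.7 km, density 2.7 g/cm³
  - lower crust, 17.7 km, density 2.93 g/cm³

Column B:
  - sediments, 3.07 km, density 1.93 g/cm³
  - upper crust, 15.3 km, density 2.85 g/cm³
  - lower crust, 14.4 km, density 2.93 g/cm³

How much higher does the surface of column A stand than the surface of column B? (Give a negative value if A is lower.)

For any compensation level in the mantle, the mantle terms cancel and isostasy reduces to e = (Σt_A − Σt_B) − (Σ(ρt)_A − Σ(ρt)_B) / ρ_m.
Σt_A = 29.4 km; Σt_B = 32.77 km; Σ(ρt)_A = 83.451; Σ(ρt)_B = 91.7221 (in km·g/cm³).
e = (29.4 − 32.77) − (83.451 − 91.7221) / 3.38 = −0.923 km.

−0.923 km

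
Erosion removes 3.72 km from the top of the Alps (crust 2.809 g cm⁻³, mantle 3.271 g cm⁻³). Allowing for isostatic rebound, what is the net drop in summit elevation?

Rebound u = e ρ_c/ρ_m = 3.72 km × 2.809/3.271 = 3.195 km.
Net surface drop = e − u = 3.72 km − 3.195 km = e (ρ_m − ρ_c)/ρ_m = 0.525 km.

0.525 km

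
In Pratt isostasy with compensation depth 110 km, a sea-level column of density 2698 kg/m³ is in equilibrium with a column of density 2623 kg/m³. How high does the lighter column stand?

3.15 km

ρ_ref D = ρ (D + h) → h = D (ρ_ref − ρ)/ρ.
h = 110 km × (2698 − 2623)/2623 = 3.15 km.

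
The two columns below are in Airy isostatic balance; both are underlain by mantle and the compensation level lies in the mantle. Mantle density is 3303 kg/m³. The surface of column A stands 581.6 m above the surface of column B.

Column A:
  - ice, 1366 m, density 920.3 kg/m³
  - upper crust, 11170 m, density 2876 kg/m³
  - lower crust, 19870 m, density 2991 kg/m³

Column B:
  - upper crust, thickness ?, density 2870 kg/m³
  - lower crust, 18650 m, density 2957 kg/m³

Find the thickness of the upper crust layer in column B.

13500 m

Take the compensation level at the base of the deeper column (depth z_c below the surface of column A) and equate Σ ρ_i t_i down to z_c; mantle fills any gap and the z_c terms cancel.
Column A: 1366×920.3 + 11170×2876 + 19870×2991 + (z_c − 32406)×3303
Column B: 581.6×0 + x×2870 + 18650×2957 + (z_c − 581.6 − 18650 − x)×3303
The z_c×3303 term appears on both sides and cancels. Collect the known terms of each column as K = Σ(ρt)_known − 3303 × (depth of known layers): K_A = 92813219.8 − 3303×32406 = −14223798.2; K_B = 55148050 − 3303×(581.6 + 18650) = −8373924.8.
Balance: K_A = K_B − x×(3303 − 2870), so x = (K_B − K_A)/(3303 − 2870) = 5849870/433 = 13500 m.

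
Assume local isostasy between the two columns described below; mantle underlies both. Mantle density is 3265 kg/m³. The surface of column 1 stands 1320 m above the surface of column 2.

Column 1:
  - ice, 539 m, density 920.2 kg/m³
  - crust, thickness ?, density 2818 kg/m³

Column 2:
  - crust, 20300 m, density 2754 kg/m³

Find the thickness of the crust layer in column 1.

30000 m

Take the compensation level at the base of the deeper column (depth z_c below the surface of column 1) and equate Σ ρ_i t_i down to z_c; mantle fills any gap and the z_c terms cancel.
Column 1: 539×920.2 + x×2818 + (z_c − 539 − x)×3265
Column 2: 1320×0 + 20300×2754 + (z_c − 1320 − 20300)×3265
The z_c×3265 term appears on both sides and cancels. Collect the known terms of each column as K = Σ(ρt)_known − 3265 × (depth of known layers): K_1 = 495987.8 − 3265×539 = −1263847.2; K_2 = 55906200 − 3265×(1320 + 20300) = −14683100.
Balance: K_1 − x×(3265 − 2818) = K_2, so x = (K_1 − K_2)/(3265 − 2818) = 13419300/447 = 30000 m.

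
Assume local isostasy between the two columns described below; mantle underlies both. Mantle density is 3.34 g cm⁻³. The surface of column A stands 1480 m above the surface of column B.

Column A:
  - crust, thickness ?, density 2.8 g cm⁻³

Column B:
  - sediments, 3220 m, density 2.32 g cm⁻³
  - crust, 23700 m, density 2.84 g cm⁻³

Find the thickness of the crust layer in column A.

Take the compensation level at the base of the deeper column (depth z_c below the surface of column A) and equate Σ ρ_i t_i down to z_c; mantle fills any gap and the z_c terms cancel.
Column A: x×2.8 + (z_c − 0 − x)×3.34
Column B: 1480×0 + 3220×2.32 + 23700×2.84 + (z_c − 1480 − 26920)×3.34
The z_c×3.34 term appears on both sides and cancels. Collect the known terms of each column as K = Σ(ρt)_known − 3.34 × (depth of known layers): K_A = 0 − 3.34×0 = 0; K_B = 74778.4 − 3.34×(1480 + 26920) = −20077.6.
Balance: K_A − x×(3.34 − 2.8) = K_B, so x = (K_A − K_B)/(3.34 − 2.8) = 20077.6/0.54 = 37200 m.

37200 m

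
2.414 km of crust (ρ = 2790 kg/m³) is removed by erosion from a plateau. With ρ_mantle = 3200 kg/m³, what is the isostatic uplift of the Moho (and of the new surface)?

2.1 km

Unloading: uplift u = e ρ_c/ρ_m = 2.414 km × 2790/3200 = 2.1 km.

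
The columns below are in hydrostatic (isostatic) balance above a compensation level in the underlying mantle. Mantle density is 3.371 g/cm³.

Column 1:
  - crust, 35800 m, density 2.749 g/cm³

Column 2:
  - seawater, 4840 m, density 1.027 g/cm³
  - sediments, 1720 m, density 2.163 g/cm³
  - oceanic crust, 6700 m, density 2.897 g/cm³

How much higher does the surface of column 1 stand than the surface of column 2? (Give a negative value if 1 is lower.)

For any compensation level in the mantle, the mantle terms cancel and isostasy reduces to e = (Σt_1 − Σt_2) − (Σ(ρt)_1 − Σ(ρt)_2) / ρ_m.
Σt_1 = 35800 m; Σt_2 = 13260 m; Σ(ρt)_1 = 98414.2; Σ(ρt)_2 = 28100.94 (in m·g/cm³).
e = (35800 − 13260) − (98414.2 − 28100.94) / 3.371 = 1680 m.

1680 m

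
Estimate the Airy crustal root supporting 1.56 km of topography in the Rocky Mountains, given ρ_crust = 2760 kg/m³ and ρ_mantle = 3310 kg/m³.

Balancing pressure at the compensation depth: the weight of the topography is balanced by the buoyancy of the root, ρ_c h = (ρ_m − ρ_c) r.
r = h · ρ_c / (ρ_m − ρ_c) = 1.56 km × 2760 / (3310 − 2760) = 7.83 km.

7.83 km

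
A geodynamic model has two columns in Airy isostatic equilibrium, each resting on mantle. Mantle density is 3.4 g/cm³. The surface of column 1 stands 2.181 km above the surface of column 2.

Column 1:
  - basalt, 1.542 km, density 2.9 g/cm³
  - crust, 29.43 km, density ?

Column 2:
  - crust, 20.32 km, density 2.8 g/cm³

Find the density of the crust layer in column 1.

2.76 g/cm³

Take the compensation level at the base of the deeper column (depth z_c below the surface of column 1) and equate Σ ρ_i t_i down to z_c; mantle fills any gap and the z_c terms cancel.
Column 1: 1.542×2.9 + 29.43×ρ + (z_c − 30.972)×3.4
Column 2: 2.181×0 + 20.32×2.8 + (z_c − 2.181 − 20.32)×3.4
The z_c×3.4 term appears on both sides and cancels. Collect the known terms of each column as K = Σ(ρt)_known − 3.4 × (depth of known layers): K_1 = 4.4718 − 3.4×30.972 = −100.833; K_2 = 56.896 − 3.4×(2.181 + 20.32) = −19.6074.
Balance: K_1 + 29.43×ρ = K_2, so ρ = (K_2 − K_1)/29.43 = 81.2256/29.43 = 2.76 g/cm³.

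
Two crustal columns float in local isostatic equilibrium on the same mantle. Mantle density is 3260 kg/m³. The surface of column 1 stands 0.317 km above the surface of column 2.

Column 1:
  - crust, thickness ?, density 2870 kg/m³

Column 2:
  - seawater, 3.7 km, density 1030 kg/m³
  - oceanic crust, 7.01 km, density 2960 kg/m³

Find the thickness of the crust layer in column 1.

29.2 km

Take the compensation level at the base of the deeper column (depth z_c below the surface of column 1) and equate Σ ρ_i t_i down to z_c; mantle fills any gap and the z_c terms cancel.
Column 1: x×2870 + (z_c − 0 − x)×3260
Column 2: 0.317×0 + 3.7×1030 + 7.01×2960 + (z_c − 0.317 − 10.71)×3260
The z_c×3260 term appears on both sides and cancels. Collect the known terms of each column as K = Σ(ρt)_known − 3260 × (depth of known layers): K_1 = 0 − 3260×0 = 0; K_2 = 24560.6 − 3260×(0.317 + 10.71) = −11387.42.
Balance: K_1 − x×(3260 − 2870) = K_2, so x = (K_1 − K_2)/(3260 − 2870) = 11387.4/390 = 29.2 km.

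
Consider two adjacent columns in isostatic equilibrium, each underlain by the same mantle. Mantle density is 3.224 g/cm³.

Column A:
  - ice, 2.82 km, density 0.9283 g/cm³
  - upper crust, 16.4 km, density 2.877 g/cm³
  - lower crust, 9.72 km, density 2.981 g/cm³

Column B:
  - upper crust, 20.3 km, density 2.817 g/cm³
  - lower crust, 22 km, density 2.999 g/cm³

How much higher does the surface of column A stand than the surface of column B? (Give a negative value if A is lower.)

0.408 km

For any compensation level in the mantle, the mantle terms cancel and isostasy reduces to e = (Σt_A − Σt_B) − (Σ(ρt)_A − Σ(ρt)_B) / ρ_m.
Σt_A = 28.94 km; Σt_B = 42.3 km; Σ(ρt)_A = 78.775926; Σ(ρt)_B = 123.1631 (in km·g/cm³).
e = (28.94 − 42.3) − (78.775926 − 123.1631) / 3.224 = 0.408 km.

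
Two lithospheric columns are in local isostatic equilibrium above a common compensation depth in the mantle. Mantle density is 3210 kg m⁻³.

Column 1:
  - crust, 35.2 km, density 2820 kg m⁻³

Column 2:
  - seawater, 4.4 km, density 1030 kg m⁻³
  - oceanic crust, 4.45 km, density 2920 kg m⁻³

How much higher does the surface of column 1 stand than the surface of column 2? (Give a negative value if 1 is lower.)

0.886 km

For any compensation level in the mantle, the mantle terms cancel and isostasy reduces to e = (Σt_1 − Σt_2) − (Σ(ρt)_1 − Σ(ρt)_2) / ρ_m.
Σt_1 = 35.2 km; Σt_2 = 8.85 km; Σ(ρt)_1 = 99264; Σ(ρt)_2 = 17526 (in km·kg m⁻³).
e = (35.2 − 8.85) − (99264 − 17526) / 3210 = 0.886 km.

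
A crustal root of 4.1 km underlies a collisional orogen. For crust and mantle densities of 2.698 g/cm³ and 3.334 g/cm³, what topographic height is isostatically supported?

0.966 km

For local isostatic compensation: ρ_c h = (ρ_m − ρ_c) r.
h = r (ρ_m − ρ_c) / ρ_c = 4.1 km × (3.334 − 2.698) / 2.698 = 0.966 km.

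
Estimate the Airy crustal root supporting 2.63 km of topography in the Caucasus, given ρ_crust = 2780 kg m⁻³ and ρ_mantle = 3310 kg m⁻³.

13.8 km

By Archimedes' principle applied to the lithosphere: the weight of the topography is balanced by the buoyancy of the root, ρ_c h = (ρ_m − ρ_c) r.
r = h · ρ_c / (ρ_m − ρ_c) = 2.63 km × 2780 / (3310 − 2780) = 13.8 km.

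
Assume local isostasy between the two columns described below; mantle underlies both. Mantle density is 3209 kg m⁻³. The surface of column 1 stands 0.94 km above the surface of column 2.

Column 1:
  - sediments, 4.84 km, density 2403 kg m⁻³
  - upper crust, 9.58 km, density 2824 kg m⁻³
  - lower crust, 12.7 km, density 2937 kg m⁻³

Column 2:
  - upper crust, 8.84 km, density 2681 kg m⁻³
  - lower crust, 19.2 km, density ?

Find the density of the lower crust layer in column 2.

3030 kg m⁻³

Take the compensation level at the base of the deeper column (depth z_c below the surface of column 1) and equate Σ ρ_i t_i down to z_c; mantle fills any gap and the z_c terms cancel.
Column 1: 4.84×2403 + 9.58×2824 + 12.7×2937 + (z_c − 27.12)×3209
Column 2: 0.94×0 + 8.84×2681 + 19.2×ρ + (z_c − 0.94 − 28.04)×3209
The z_c×3209 term appears on both sides and cancels. Collect the known terms of each column as K = Σ(ρt)_known − 3209 × (depth of known layers): K_1 = 75984.34 − 3209×27.12 = −11043.74; K_2 = 23700.04 − 3209×(0.94 + 28.04) = −69296.78.
Balance: K_1 = K_2 + 19.2×ρ, so ρ = (K_1 − K_2)/19.2 = 58253/19.2 = 3030 kg m⁻³.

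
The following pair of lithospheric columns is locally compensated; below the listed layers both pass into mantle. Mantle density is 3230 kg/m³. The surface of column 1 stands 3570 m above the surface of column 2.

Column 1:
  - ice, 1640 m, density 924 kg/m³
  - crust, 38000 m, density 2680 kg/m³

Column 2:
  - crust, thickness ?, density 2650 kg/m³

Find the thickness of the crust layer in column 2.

Take the compensation level at the base of the deeper column (depth z_c below the surface of column 1) and equate Σ ρ_i t_i down to z_c; mantle fills any gap and the z_c terms cancel.
Column 1: 1640×924 + 38000×2680 + (z_c − 39640)×3230
Column 2: 3570×0 + x×2650 + (z_c − 3570 − 0 − x)×3230
The z_c×3230 term appears on both sides and cancels. Collect the known terms of each column as K = Σ(ρt)_known − 3230 × (depth of known layers): K_1 = 103355360 − 3230×39640 = −24681840; K_2 = 0 − 3230×(3570 + 0) = −11531100.
Balance: K_1 = K_2 − x×(3230 − 2650), so x = (K_2 − K_1)/(3230 − 2650) = 13150700/580 = 22700 m.

22700 m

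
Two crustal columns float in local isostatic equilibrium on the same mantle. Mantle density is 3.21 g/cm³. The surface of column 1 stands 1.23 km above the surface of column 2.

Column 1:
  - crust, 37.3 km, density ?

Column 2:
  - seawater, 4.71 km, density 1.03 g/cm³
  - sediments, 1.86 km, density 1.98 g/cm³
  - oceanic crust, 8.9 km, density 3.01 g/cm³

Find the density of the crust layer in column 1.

2.72 g/cm³

Take the compensation level at the base of the deeper column (depth z_c below the surface of column 1) and equate Σ ρ_i t_i down to z_c; mantle fills any gap and the z_c terms cancel.
Column 1: 37.3×ρ + (z_c − 37.3)×3.21
Column 2: 1.23×0 + 4.71×1.03 + 1.86×1.98 + 8.9×3.01 + (z_c − 1.23 − 15.47)×3.21
The z_c×3.21 term appears on both sides and cancels. Collect the known terms of each column as K = Σ(ρt)_known − 3.21 × (depth of known layers): K_1 = 0 − 3.21×37.3 = −119.733; K_2 = 35.3231 − 3.21×(1.23 + 15.47) = −18.2839.
Balance: K_1 + 37.3×ρ = K_2, so ρ = (K_2 − K_1)/37.3 = 101.449/37.3 = 2.72 g/cm³.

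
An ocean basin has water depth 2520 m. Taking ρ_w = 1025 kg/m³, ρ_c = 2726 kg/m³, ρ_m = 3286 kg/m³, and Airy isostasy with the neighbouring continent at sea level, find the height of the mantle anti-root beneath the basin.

Equating mass per unit area of the two columns: replacing crust with seawater at the top is compensated by replacing crust with mantle at the base: d (ρ_c − ρ_w) = a (ρ_m − ρ_c).
a = d (ρ_c − ρ_w)/(ρ_m − ρ_c) = 2520 m × 1701/560 = 7650 m.

7650 m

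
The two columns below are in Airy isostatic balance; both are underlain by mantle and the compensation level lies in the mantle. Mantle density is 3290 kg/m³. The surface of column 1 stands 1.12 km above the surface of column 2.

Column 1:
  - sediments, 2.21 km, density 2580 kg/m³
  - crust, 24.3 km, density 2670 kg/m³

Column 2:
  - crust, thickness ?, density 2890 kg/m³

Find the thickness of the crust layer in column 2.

32.4 km

Take the compensation level at the base of the deeper column (depth z_c below the surface of column 1) and equate Σ ρ_i t_i down to z_c; mantle fills any gap and the z_c terms cancel.
Column 1: 2.21×2580 + 24.3×2670 + (z_c − 26.51)×3290
Column 2: 1.12×0 + x×2890 + (z_c − 1.12 − 0 − x)×3290
The z_c×3290 term appears on both sides and cancels. Collect the known terms of each column as K = Σ(ρt)_known − 3290 × (depth of known layers): K_1 = 70582.8 − 3290×26.51 = −16635.1; K_2 = 0 − 3290×(1.12 + 0) = −3684.8.
Balance: K_1 = K_2 − x×(3290 − 2890), so x = (K_2 − K_1)/(3290 − 2890) = 12950.3/400 = 32.4 km.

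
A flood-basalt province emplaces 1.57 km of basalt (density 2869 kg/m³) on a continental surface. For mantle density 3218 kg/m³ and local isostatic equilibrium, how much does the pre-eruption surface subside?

1.4 km

Subaerial loading: s = t ρ_load / ρ_m.
s = 1.57 km × 2869/3218 = 1.4 km.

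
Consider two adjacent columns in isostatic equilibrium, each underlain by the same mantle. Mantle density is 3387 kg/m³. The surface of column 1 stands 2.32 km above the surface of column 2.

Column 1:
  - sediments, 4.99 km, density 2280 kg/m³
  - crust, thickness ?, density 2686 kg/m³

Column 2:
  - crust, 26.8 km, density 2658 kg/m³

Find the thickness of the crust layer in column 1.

31.2 km

Take the compensation level at the base of the deeper column (depth z_c below the surface of column 1) and equate Σ ρ_i t_i down to z_c; mantle fills any gap and the z_c terms cancel.
Column 1: 4.99×2280 + x×2686 + (z_c − 4.99 − x)×3387
Column 2: 2.32×0 + 26.8×2658 + (z_c − 2.32 − 26.8)×3387
The z_c×3387 term appears on both sides and cancels. Collect the known terms of each column as K = Σ(ρt)_known − 3387 × (depth of known layers): K_1 = 11377.2 − 3387×4.99 = −5523.93; K_2 = 71234.4 − 3387×(2.32 + 26.8) = −27395.04.
Balance: K_1 − x×(3387 − 2686) = K_2, so x = (K_1 − K_2)/(3387 − 2686) = 21871.1/701 = 31.2 km.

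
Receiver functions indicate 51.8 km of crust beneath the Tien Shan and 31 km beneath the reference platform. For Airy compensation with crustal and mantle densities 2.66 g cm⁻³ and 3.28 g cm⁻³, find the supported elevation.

Excess crust Δ = 51.8 km − 31 km = 20.8 km, split between elevation h and root r with h + r = Δ.
Airy balance ρ_c h = (ρ_m − ρ_c) r gives r = h ρ_c/(ρ_m − ρ_c), so h (1 + ρ_c/(ρ_m − ρ_c)) = Δ, i.e. h = Δ (ρ_m − ρ_c)/ρ_m.
h = 20.8 km × 0.62/3.28 = 3.93 km.

3.93 km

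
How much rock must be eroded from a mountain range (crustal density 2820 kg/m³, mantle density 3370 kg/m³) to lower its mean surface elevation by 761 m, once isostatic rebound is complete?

4660 m

Net drop Δ = e − u = e − e ρ_c/ρ_m = e (ρ_m − ρ_c)/ρ_m.
e = Δ ρ_m/(ρ_m − ρ_c) = 761 m × 3370/550 = 4660 m.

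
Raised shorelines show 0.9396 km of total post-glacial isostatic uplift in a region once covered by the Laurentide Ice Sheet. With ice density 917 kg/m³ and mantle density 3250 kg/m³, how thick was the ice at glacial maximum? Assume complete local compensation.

3.33 km

u = t ρ_ice/ρ_m → t = u ρ_m/ρ_ice = 0.9396 km × 3250/917 = 3.33 km.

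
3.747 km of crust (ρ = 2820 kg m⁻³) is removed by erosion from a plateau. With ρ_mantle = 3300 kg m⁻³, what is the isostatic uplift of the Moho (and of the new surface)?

3.2 km

Unloading: uplift u = e ρ_c/ρ_m = 3.747 km × 2820/3300 = 3.2 km.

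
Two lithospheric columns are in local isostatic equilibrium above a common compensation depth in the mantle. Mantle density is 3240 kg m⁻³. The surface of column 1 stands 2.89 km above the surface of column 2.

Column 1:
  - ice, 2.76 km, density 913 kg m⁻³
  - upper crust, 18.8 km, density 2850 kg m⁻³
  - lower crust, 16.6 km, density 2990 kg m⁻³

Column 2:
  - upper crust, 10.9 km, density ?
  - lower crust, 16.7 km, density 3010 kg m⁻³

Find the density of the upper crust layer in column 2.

2810 kg m⁻³

Take the compensation level at the base of the deeper column (depth z_c below the surface of column 1) and equate Σ ρ_i t_i down to z_c; mantle fills any gap and the z_c terms cancel.
Column 1: 2.76×913 + 18.8×2850 + 16.6×2990 + (z_c − 38.16)×3240
Column 2: 2.89×0 + 10.9×ρ + 16.7×3010 + (z_c − 2.89 − 27.6)×3240
The z_c×3240 term appears on both sides and cancels. Collect the known terms of each column as K = Σ(ρt)_known − 3240 × (depth of known layers): K_1 = 105733.88 − 3240×38.16 = −17904.52; K_2 = 50267 − 3240×(2.89 + 27.6) = −48520.6.
Balance: K_1 = K_2 + 10.9×ρ, so ρ = (K_1 − K_2)/10.9 = 30616.1/10.9 = 2810 kg m⁻³.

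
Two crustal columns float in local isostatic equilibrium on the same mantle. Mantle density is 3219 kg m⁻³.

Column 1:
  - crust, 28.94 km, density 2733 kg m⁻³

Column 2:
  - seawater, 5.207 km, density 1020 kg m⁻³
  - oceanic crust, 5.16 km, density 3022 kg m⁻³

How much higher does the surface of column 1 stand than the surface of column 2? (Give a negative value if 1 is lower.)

0.496 km

For any compensation level in the mantle, the mantle terms cancel and isostasy reduces to e = (Σt_1 − Σt_2) − (Σ(ρt)_1 − Σ(ρt)_2) / ρ_m.
Σt_1 = 28.94 km; Σt_2 = 10.367 km; Σ(ρt)_1 = 79093.02; Σ(ρt)_2 = 20904.66 (in km·kg m⁻³).
e = (28.94 − 10.367) − (79093.02 − 20904.66) / 3219 = 0.496 km.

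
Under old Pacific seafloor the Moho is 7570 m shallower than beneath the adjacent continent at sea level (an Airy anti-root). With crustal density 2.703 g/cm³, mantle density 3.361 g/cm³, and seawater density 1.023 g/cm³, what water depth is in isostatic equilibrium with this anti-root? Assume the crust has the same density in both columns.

Replacing a thickness d of crust by seawater at the top must be balanced by replacing crust with mantle at the base: d (ρ_c − ρ_w) = a (ρ_m − ρ_c).
d = a (ρ_m − ρ_c)/(ρ_c − ρ_w) = 7570 m × 0.658/1.68 = 2960 m.

2960 m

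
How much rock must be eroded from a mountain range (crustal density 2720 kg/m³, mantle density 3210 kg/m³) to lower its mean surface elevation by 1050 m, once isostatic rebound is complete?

6880 m

Net drop Δ = e − u = e − e ρ_c/ρ_m = e (ρ_m − ρ_c)/ρ_m.
e = Δ ρ_m/(ρ_m − ρ_c) = 1050 m × 3210/490 = 6880 m.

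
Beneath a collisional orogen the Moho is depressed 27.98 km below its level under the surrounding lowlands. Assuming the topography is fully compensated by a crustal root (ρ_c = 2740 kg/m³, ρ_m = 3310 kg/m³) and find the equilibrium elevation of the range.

Balancing pressure at the compensation depth: ρ_c h = (ρ_m − ρ_c) r.
h = r (ρ_m − ρ_c) / ρ_c = 27.98 km × (3310 − 2740) / 2740 = 5.82 km.

5.82 km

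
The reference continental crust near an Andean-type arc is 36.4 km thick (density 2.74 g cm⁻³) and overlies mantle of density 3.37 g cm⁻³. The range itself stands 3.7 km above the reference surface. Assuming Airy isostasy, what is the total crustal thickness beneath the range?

Root depth r = h ρ_c / (ρ_m − ρ_c) = 3.7 km × 2.74 / 0.63 = 16.09 km.
Total thickness = T + h + r = 36.4 km + 3.7 km + 16.09 km = 56.2 km.

56.2 km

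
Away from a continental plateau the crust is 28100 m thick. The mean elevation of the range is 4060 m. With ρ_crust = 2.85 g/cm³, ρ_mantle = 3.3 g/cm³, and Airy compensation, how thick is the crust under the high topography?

Root depth r = h ρ_c / (ρ_m − ρ_c) = 4060 m × 2.85 / 0.45 = 25710 m.
Total thickness = T + h + r = 28100 m + 4060 m + 25710 m = 57900 m.

57900 m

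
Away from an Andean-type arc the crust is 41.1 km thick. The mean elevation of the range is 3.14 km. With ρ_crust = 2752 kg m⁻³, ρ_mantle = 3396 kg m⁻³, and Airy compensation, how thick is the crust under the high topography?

Root depth r = h ρ_c / (ρ_m − ρ_c) = 3.14 km × 2752 / 644 = 13.42 km.
Total thickness = T + h + r = 41.1 km + 3.14 km + 13.42 km = 57.7 km.

57.7 km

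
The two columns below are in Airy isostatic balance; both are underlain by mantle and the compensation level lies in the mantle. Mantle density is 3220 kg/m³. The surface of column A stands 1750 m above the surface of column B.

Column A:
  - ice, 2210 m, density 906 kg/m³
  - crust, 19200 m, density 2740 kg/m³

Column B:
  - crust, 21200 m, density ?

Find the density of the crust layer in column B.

Take the compensation level at the base of the deeper column (depth z_c below the surface of column A) and equate Σ ρ_i t_i down to z_c; mantle fills any gap and the z_c terms cancel.
Column A: 2210×906 + 19200×2740 + (z_c − 21410)×3220
Column B: 1750×0 + 21200×ρ + (z_c − 1750 − 21200)×3220
The z_c×3220 term appears on both sides and cancels. Collect the known terms of each column as K = Σ(ρt)_known − 3220 × (depth of known layers): K_A = 54610260 − 3220×21410 = −14329940; K_B = 0 − 3220×(1750 + 21200) = −73899000.
Balance: K_A = K_B + 21200×ρ, so ρ = (K_A − K_B)/21200 = 59569100/21200 = 2810 kg/m³.

2810 kg/m³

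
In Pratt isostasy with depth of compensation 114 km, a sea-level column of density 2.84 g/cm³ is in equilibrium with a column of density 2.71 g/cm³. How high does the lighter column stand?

ρ_ref D = ρ (D + h) → h = D (ρ_ref − ρ)/ρ.
h = 114 km × (2.84 − 2.71)/2.71 = 5.47 km.

5.47 km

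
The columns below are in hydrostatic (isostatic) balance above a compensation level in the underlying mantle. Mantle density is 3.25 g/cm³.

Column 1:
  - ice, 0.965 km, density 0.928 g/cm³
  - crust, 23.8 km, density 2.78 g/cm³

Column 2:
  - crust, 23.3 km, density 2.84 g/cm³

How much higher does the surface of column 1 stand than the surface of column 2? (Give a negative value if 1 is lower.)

1.19 km

For any compensation level in the mantle, the mantle terms cancel and isostasy reduces to e = (Σt_1 − Σt_2) − (Σ(ρt)_1 − Σ(ρt)_2) / ρ_m.
Σt_1 = 24.765 km; Σt_2 = 23.3 km; Σ(ρt)_1 = 67.05952; Σ(ρt)_2 = 66.172 (in km·g/cm³).
e = (24.765 − 23.3) − (67.05952 − 66.172) / 3.25 = 1.19 km.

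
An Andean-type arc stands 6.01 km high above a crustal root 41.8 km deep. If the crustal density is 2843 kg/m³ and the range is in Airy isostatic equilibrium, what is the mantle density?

3250 kg/m³

Airy balance: ρ_c h = (ρ_m − ρ_c) r → ρ_m = ρ_c (1 + h/r).
ρ_m = 2843 × (1 + 6.01 km/41.8 km) = 3250 kg/m³.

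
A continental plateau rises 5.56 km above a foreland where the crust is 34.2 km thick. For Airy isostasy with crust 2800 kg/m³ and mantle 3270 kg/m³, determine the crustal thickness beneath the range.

Root depth r = h ρ_c / (ρ_m − ρ_c) = 5.56 km × 2800 / 470 = 33.12 km.
Total thickness = T + h + r = 34.2 km + 5.56 km + 33.12 km = 72.9 km.

72.9 km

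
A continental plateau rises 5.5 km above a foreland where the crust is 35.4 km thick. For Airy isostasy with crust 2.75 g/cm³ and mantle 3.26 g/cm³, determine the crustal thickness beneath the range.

70.6 km

Root depth r = h ρ_c / (ρ_m − ρ_c) = 5.5 km × 2.75 / 0.51 = 29.66 km.
Total thickness = T + h + r = 35.4 km + 5.5 km + 29.66 km = 70.6 km.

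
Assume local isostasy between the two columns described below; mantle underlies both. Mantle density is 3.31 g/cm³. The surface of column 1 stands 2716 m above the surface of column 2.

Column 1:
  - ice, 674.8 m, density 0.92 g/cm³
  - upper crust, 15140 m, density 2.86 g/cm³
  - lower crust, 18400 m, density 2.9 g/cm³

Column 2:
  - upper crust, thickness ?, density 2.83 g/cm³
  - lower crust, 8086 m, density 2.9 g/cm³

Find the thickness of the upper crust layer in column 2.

7630 m

Take the compensation level at the base of the deeper column (depth z_c below the surface of column 1) and equate Σ ρ_i t_i down to z_c; mantle fills any gap and the z_c terms cancel.
Column 1: 674.8×0.92 + 15140×2.86 + 18400×2.9 + (z_c − 34214.8)×3.31
Column 2: 2716×0 + x×2.83 + 8086×2.9 + (z_c − 2716 − 8086 − x)×3.31
The z_c×3.31 term appears on both sides and cancels. Collect the known terms of each column as K = Σ(ρt)_known − 3.31 × (depth of known layers): K_1 = 97281.216 − 3.31×34214.8 = −15969.772; K_2 = 23449.4 − 3.31×(2716 + 8086) = −12305.22.
Balance: K_1 = K_2 − x×(3.31 − 2.83), so x = (K_2 − K_1)/(3.31 − 2.83) = 3664.55/0.48 = 7630 m.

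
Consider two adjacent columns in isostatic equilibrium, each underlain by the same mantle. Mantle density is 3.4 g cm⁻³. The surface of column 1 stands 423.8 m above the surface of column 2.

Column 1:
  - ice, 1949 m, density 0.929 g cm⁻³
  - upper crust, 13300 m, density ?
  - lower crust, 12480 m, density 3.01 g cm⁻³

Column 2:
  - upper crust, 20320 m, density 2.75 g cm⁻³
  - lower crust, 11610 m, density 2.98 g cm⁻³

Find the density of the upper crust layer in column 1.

2.66 g cm⁻³

Take the compensation level at the base of the deeper column (depth z_c below the surface of column 1) and equate Σ ρ_i t_i down to z_c; mantle fills any gap and the z_c terms cancel.
Column 1: 1949×0.929 + 13300×ρ + 12480×3.01 + (z_c − 27729)×3.4
Column 2: 423.8×0 + 20320×2.75 + 11610×2.98 + (z_c − 423.8 − 31930)×3.4
The z_c×3.4 term appears on both sides and cancels. Collect the known terms of each column as K = Σ(ρt)_known − 3.4 × (depth of known layers): K_1 = 39375.421 − 3.4×27729 = −54903.179; K_2 = 90477.8 − 3.4×(423.8 + 31930) = −19525.12.
Balance: K_1 + 13300×ρ = K_2, so ρ = (K_2 − K_1)/13300 = 35378.1/13300 = 2.66 g cm⁻³.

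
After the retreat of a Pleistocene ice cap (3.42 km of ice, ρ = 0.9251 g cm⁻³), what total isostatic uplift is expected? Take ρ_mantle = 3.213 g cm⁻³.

0.985 km

Removing the load lets mantle flow back in; uplift u satisfies ρ_ice t = ρ_m u.
u = t ρ_ice/ρ_m = 3.42 km × 0.9251/3.213 = 0.985 km.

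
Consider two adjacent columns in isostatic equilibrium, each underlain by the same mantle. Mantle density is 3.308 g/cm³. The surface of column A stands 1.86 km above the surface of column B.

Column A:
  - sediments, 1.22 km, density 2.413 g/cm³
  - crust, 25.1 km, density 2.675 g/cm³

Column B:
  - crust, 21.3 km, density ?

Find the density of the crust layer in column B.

Take the compensation level at the base of the deeper column (depth z_c below the surface of column A) and equate Σ ρ_i t_i down to z_c; mantle fills any gap and the z_c terms cancel.
Column A: 1.22×2.413 + 25.1×2.675 + (z_c − 26.32)×3.308
Column B: 1.86×0 + 21.3×ρ + (z_c − 1.86 − 21.3)×3.308
The z_c×3.308 term appears on both sides and cancels. Collect the known terms of each column as K = Σ(ρt)_known − 3.308 × (depth of known layers): K_A = 70.08636 − 3.308×26.32 = −16.9802; K_B = 0 − 3.308×(1.86 + 21.3) = −76.61328.
Balance: K_A = K_B + 21.3×ρ, so ρ = (K_A − K_B)/21.3 = 59.6331/21.3 = 2.8 g/cm³.

2.8 g/cm³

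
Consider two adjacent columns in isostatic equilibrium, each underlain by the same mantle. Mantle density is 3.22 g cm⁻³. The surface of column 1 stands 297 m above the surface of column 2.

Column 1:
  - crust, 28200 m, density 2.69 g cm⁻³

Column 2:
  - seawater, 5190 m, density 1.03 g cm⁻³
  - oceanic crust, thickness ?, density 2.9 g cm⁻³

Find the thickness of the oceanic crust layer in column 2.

8200 m

Take the compensation level at the base of the deeper column (depth z_c below the surface of column 1) and equate Σ ρ_i t_i down to z_c; mantle fills any gap and the z_c terms cancel.
Column 1: 28200×2.69 + (z_c − 28200)×3.22
Column 2: 297×0 + 5190×1.03 + x×2.9 + (z_c − 297 − 5190 − x)×3.22
The z_c×3.22 term appears on both sides and cancels. Collect the known terms of each column as K = Σ(ρt)_known − 3.22 × (depth of known layers): K_1 = 75858 − 3.22×28200 = −14946; K_2 = 5345.7 − 3.22×(297 + 5190) = −12322.44.
Balance: K_1 = K_2 − x×(3.22 − 2.9), so x = (K_2 − K_1)/(3.22 − 2.9) = 2623.56/0.32 = 8200 m.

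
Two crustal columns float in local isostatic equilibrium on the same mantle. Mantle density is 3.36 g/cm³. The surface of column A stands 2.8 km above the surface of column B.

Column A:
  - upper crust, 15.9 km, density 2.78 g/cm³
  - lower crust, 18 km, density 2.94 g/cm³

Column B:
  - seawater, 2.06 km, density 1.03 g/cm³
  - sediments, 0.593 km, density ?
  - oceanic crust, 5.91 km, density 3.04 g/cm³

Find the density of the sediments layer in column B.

Take the compensation level at the base of the deeper column (depth z_c below the surface of column A) and equate Σ ρ_i t_i down to z_c; mantle fills any gap and the z_c terms cancel.
Column A: 15.9×2.78 + 18×2.94 + (z_c − 33.9)×3.36
Column B: 2.8×0 + 2.06×1.03 + 0.593×ρ + 5.91×3.04 + (z_c − 2.8 − 8.563)×3.36
The z_c×3.36 term appears on both sides and cancels. Collect the known terms of each column as K = Σ(ρt)_known − 3.36 × (depth of known layers): K_A = 97.122 − 3.36×33.9 = −16.782; K_B = 20.0882 − 3.36×(2.8 + 8.563) = −18.09148.
Balance: K_A = K_B + 0.593×ρ, so ρ = (K_A − K_B)/0.593 = 1.30948/0.593 = 2.21 g/cm³.

2.21 g/cm³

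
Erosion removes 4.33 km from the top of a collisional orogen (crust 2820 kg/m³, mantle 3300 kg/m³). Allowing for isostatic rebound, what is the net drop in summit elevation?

Rebound u = e ρ_c/ρ_m = 4.33 km × 2820/3300 = 3.7 km.
Net surface drop = e − u = 4.33 km − 3.7 km = e (ρ_m − ρ_c)/ρ_m = 0.63 km.

0.63 km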